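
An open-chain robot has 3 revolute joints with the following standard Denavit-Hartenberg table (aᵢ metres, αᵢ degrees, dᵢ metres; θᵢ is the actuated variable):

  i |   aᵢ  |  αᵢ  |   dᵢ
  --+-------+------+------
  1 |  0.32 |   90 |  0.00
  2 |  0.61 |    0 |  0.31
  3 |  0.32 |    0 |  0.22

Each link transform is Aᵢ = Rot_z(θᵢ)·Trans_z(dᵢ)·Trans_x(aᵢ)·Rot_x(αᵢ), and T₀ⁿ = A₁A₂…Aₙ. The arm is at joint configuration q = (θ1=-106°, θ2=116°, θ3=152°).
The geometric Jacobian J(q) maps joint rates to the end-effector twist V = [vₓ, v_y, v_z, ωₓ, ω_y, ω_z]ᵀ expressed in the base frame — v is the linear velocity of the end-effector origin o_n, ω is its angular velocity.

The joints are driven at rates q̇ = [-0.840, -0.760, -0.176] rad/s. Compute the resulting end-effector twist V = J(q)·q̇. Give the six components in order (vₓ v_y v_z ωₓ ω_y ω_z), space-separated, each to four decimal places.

0.0569 0.3247 0.2137 0.8997 -0.2580 -0.8400

o_n = [-0.5209, 0.1063, 0.2285]
J₁: ẑ×o_n = [-0.1063, -0.5209, 0.0000], ω = ẑ
J2: z=[-0.9613, 0.2756, 0.0000] o=[-0.0882, -0.3076, 0.0000] → [0.0630, 0.2196, -0.2786, -0.9613, 0.2756, 0.0000]
J3: z=[-0.9613, 0.2756, 0.0000] o=[-0.3125, 0.0349, 0.5483] → [-0.0882, -0.3074, -0.0112, -0.9613, 0.2756, 0.0000]
V = J·q̇ = [0.0569, 0.3247, 0.2137, 0.8997, -0.2580, -0.8400]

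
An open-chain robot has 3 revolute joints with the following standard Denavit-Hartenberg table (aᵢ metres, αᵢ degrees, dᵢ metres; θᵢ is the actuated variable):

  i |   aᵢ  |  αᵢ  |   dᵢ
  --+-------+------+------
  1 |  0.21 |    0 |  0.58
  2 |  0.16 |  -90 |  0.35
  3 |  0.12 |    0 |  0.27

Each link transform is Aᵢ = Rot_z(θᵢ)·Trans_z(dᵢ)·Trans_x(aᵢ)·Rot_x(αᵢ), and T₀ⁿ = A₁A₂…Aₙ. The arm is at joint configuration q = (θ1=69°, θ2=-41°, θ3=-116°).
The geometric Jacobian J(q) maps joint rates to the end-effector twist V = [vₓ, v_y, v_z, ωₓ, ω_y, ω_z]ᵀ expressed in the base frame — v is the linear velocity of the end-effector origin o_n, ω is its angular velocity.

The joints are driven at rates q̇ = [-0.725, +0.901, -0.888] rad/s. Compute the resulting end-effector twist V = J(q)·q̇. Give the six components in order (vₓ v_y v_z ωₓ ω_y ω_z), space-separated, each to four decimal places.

o_n = [0.0433, 0.4849, 1.0379]
J₁: ẑ×o_n = [-0.4849, 0.0433, 0.0000], ω = ẑ
J2: z=[0.0000, 0.0000, 1.0000] o=[0.0753, 0.1961, 0.5800] → [-0.2888, -0.0319, 0.0000, 0.0000, 0.0000, 1.0000]
J3: z=[-0.4695, 0.8829, 0.0000] o=[0.2165, 0.2712, 0.9300] → [0.0952, 0.0506, 0.0526, -0.4695, 0.8829, 0.0000]
V = J·q̇ = [0.0067, -0.1051, -0.0467, 0.4169, -0.7841, 0.1760]

0.0067 -0.1051 -0.0467 0.4169 -0.7841 0.1760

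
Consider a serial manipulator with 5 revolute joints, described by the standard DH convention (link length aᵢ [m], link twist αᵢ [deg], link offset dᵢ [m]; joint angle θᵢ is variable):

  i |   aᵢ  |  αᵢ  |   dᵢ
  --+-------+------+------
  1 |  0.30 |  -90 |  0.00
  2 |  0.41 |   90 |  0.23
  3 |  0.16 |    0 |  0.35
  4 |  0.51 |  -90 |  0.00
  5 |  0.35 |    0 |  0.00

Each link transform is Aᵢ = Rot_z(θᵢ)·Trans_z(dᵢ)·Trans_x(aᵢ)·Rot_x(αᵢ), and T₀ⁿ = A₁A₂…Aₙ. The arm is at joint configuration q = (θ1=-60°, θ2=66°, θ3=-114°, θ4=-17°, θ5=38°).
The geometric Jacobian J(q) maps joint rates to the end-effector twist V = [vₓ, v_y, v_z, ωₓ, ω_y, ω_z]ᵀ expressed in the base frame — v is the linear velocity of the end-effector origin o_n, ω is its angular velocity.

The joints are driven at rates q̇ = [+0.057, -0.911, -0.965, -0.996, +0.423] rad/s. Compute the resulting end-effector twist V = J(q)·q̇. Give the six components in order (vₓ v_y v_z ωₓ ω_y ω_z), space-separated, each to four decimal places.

0.6192 1.2529 1.1379 -1.8601 0.8447 -1.0323

o_n = [-0.2643, -0.5607, 0.2106]
J₁: ẑ×o_n = [0.5607, -0.2643, 0.0000], ω = ẑ
J2: z=[0.8660, 0.5000, 0.0000] o=[0.1500, -0.2598, 0.0000] → [0.1053, -0.1824, -0.0535, 0.8660, 0.5000, 0.0000]
J3: z=[0.4568, -0.7912, 0.4067] o=[0.4326, -0.2892, -0.3746] → [-0.3525, -0.5507, -0.6753, 0.4568, -0.7912, 0.4067]
J4: z=[0.4568, -0.7912, 0.4067] o=[0.4526, -0.6163, -0.1727] → [-0.3259, -0.4667, -0.5418, 0.4568, -0.7912, 0.4067]
J5: z=[-0.4147, -0.5939, -0.6895] o=[0.0512, -0.6909, 0.1329] → [0.0436, 0.2497, -0.2413, -0.4147, -0.5939, -0.6895]
V = J·q̇ = [0.6192, 1.2529, 1.1379, -1.8601, 0.8447, -1.0323]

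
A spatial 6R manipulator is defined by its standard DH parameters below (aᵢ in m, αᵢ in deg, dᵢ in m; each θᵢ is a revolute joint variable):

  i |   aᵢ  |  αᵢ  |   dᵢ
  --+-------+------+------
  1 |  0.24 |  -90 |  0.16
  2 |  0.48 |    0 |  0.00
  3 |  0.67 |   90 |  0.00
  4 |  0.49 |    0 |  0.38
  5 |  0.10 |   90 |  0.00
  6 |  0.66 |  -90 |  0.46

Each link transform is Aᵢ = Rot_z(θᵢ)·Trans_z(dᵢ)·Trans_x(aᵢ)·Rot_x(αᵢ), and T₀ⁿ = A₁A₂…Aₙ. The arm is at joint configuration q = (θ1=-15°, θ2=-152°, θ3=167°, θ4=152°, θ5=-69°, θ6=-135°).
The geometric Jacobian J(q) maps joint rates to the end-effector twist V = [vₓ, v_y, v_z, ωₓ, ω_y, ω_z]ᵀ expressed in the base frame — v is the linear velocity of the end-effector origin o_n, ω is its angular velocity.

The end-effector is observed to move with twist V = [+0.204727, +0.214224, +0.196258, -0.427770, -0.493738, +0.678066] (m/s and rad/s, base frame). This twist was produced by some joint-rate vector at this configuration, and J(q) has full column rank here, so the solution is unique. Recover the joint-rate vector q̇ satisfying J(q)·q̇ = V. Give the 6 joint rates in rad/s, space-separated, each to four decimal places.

o_n = [0.3574, -0.2924, 0.1336]
J₁: ẑ×o_n = [0.2924, 0.3574, -0.0000], ω = ẑ
J2: z=[0.2588, 0.9659, 0.0000] o=[0.2318, -0.0621, 0.1600] → [-0.0255, 0.0068, -0.1809, 0.2588, 0.9659, 0.0000]
J3: z=[0.2588, 0.9659, 0.0000] o=[-0.1776, 0.0476, 0.3853] → [-0.2432, 0.0652, -0.6047, 0.2588, 0.9659, 0.0000]
J4: z=[0.2500, -0.0670, 0.9659] o=[0.4476, -0.1199, 0.2119] → [0.1719, -0.0675, -0.0492, 0.2500, -0.0670, 0.9659]
J5: z=[0.2500, -0.0670, 0.9659] o=[0.1984, 0.1850, 0.6910] → [0.4985, 0.2928, -0.1087, 0.2500, -0.0670, 0.9659]
J6: z=[0.8945, -0.3659, -0.2569] o=[0.2355, 0.2778, 0.6878] → [0.0563, 0.4645, -0.4655, 0.8945, -0.3659, -0.2569]
q̇ = J⁺·V = [0.8190, -0.6990, 0.0820, -0.2620, 0.0520, -0.2410]

0.8190 -0.6990 0.0820 -0.2620 0.0520 -0.2410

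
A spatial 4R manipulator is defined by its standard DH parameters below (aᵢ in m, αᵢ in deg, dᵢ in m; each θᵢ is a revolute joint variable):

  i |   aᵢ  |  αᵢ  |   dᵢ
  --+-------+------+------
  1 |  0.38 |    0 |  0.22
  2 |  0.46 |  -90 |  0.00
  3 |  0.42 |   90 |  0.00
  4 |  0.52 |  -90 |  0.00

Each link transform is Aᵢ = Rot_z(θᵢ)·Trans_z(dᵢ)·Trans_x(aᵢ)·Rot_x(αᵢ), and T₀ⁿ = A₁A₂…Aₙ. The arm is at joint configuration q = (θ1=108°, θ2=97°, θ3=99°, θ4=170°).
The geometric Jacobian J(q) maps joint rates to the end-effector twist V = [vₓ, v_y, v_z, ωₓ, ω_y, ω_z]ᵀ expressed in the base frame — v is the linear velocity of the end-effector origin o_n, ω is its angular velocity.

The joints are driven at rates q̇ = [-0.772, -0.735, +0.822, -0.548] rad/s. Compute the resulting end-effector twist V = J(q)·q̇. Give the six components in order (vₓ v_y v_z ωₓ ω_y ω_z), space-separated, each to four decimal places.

-0.0886 0.3984 -0.0607 0.8379 -0.5162 -1.4213

o_n = [-0.5092, 0.0791, 0.3110]
J₁: ẑ×o_n = [-0.0791, -0.5092, 0.0000], ω = ẑ
J2: z=[0.0000, 0.0000, 1.0000] o=[-0.1174, 0.3614, 0.2200] → [0.2823, -0.3918, 0.0000, 0.0000, 0.0000, 1.0000]
J3: z=[0.4226, -0.9063, 0.0000] o=[-0.5343, 0.1670, 0.2200] → [-0.0824, -0.0384, -0.0144, 0.4226, -0.9063, 0.0000]
J4: z=[-0.8951, -0.4174, -0.1564] o=[-0.4748, 0.1948, -0.1948] → [-0.2292, 0.4582, 0.0892, -0.8951, -0.4174, -0.1564]
V = J·q̇ = [-0.0886, 0.3984, -0.0607, 0.8379, -0.5162, -1.4213]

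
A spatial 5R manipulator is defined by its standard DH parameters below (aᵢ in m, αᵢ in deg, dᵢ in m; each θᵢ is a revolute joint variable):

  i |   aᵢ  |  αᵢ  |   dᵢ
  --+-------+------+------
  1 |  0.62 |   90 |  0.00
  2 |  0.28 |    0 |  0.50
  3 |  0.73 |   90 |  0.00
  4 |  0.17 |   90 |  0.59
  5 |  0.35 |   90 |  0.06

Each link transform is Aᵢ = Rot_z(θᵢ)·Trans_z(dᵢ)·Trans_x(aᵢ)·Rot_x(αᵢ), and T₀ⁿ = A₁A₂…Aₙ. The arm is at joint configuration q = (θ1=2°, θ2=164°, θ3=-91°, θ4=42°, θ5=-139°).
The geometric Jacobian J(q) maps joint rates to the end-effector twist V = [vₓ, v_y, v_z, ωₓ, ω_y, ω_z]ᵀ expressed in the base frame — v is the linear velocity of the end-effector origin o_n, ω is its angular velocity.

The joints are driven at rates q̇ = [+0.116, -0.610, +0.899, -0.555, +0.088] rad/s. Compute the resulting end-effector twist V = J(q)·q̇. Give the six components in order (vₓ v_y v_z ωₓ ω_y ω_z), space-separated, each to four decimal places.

o_n = [0.9133, -0.3608, 0.6414]
J₁: ẑ×o_n = [0.3608, 0.9133, -0.0000], ω = ẑ
J2: z=[0.0349, -0.9994, 0.0000] o=[0.6196, 0.0216, 0.0000] → [-0.6410, -0.0224, 0.2802, 0.0349, -0.9994, 0.0000]
J3: z=[0.0349, -0.9994, 0.0000] o=[0.3681, -0.4875, 0.0772] → [-0.5639, -0.0197, 0.5493, 0.0349, -0.9994, 0.0000]
J4: z=[0.9557, 0.0334, -0.2924] o=[0.5814, -0.4800, 0.7753] → [0.0304, 0.0309, 0.1029, 0.9557, 0.0334, -0.2924]
J5: z=[0.1696, 0.7495, 0.6399] o=[1.1861, -0.5727, 0.7236] → [-0.1972, -0.1606, 0.2404, 0.1696, 0.7495, 0.6399]
V = J·q̇ = [-0.1083, 0.0706, 0.2870, -0.5054, -0.2414, 0.3346]

-0.1083 0.0706 0.2870 -0.5054 -0.2414 0.3346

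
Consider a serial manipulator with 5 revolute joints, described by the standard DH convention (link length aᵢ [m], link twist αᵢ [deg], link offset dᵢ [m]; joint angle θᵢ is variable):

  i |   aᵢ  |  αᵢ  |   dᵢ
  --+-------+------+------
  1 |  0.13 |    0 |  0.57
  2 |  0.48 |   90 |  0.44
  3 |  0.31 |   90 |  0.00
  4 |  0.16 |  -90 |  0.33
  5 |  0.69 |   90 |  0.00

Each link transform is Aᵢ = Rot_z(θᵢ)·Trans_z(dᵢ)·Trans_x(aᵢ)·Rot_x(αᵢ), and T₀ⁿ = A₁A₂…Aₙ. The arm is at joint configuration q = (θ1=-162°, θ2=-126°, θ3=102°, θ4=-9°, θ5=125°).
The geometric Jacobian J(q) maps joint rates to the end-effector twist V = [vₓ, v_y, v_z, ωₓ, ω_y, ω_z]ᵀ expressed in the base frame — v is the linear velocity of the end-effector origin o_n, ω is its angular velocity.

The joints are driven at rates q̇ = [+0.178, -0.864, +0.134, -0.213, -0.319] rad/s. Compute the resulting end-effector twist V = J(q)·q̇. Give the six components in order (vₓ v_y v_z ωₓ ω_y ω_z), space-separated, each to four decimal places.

o_n = [-0.0163, 0.1709, 1.0365]
J₁: ẑ×o_n = [-0.1709, -0.0163, 0.0000], ω = ẑ
J2: z=[0.0000, 0.0000, 1.0000] o=[-0.1236, -0.0402, 0.5700] → [-0.2110, 0.1074, 0.0000, 0.0000, 0.0000, 1.0000]
J3: z=[0.9511, -0.3090, 0.0000] o=[0.0247, 0.4163, 1.0100] → [-0.0082, -0.0252, -0.2461, 0.9511, -0.3090, 0.0000]
J4: z=[0.3023, 0.9303, 0.2079] o=[0.0048, 0.3550, 1.3132] → [-0.2191, 0.0793, -0.0361, 0.3023, 0.9303, 0.2079]
J5: z=[0.9293, -0.3361, 0.1530] o=[0.0706, 0.6385, 1.5364] → [0.2396, 0.4512, -0.4638, 0.9293, -0.3361, 0.1530]
V = J·q̇ = [0.1211, -0.2599, 0.1226, -0.2334, -0.1323, -0.7791]

0.1211 -0.2599 0.1226 -0.2334 -0.1323 -0.7791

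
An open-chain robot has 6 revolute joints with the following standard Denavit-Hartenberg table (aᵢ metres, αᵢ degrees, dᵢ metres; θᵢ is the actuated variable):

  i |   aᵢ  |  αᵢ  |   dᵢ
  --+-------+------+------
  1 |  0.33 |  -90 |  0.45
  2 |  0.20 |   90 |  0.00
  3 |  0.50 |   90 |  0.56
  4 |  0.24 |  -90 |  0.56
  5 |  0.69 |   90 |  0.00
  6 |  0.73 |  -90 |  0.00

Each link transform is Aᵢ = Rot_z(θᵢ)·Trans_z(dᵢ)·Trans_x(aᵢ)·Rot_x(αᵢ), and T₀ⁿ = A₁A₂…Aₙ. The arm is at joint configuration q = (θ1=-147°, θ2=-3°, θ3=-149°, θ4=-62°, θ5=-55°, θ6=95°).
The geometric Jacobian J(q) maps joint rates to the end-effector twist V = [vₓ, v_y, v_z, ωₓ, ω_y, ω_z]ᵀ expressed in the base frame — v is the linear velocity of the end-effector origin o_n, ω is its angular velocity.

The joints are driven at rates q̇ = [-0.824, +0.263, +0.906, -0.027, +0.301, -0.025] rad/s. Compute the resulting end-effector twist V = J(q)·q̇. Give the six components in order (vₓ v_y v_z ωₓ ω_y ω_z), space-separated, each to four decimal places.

o_n = [1.1585, 0.5297, 0.7395]
J₁: ẑ×o_n = [-0.5297, 1.1585, 0.0000], ω = ẑ
J2: z=[0.5446, -0.8387, 0.0000] o=[-0.2768, -0.1797, 0.4500] → [-0.2428, -0.1576, 1.5901, 0.5446, -0.8387, 0.0000]
J3: z=[0.0439, 0.0285, 0.9986] o=[-0.4443, -0.2885, 0.4605] → [-0.8092, 1.5883, -0.0098, 0.0439, 0.0285, 0.9986]
J4: z=[0.8982, -0.4388, -0.0270] o=[-0.2010, 0.1765, 0.9973] → [0.1226, 0.1949, 0.9138, 0.8982, -0.4388, -0.0270]
J5: z=[0.4068, 0.8064, 0.4292] o=[0.3420, 0.0260, 0.7655] → [-0.2372, 0.3611, -0.4535, 0.4068, 0.8064, 0.4292]
J6: z=[0.3787, -0.5764, 0.7241] o=[0.9156, -0.0651, 0.3930] → [-0.6304, 0.0447, 0.3653, 0.3787, -0.5764, 0.7241]
V = J·q̇ = [-0.4194, 0.5453, 0.2390, 0.2717, 0.0742, 0.1926]

-0.4194 0.5453 0.2390 0.2717 0.0742 0.1926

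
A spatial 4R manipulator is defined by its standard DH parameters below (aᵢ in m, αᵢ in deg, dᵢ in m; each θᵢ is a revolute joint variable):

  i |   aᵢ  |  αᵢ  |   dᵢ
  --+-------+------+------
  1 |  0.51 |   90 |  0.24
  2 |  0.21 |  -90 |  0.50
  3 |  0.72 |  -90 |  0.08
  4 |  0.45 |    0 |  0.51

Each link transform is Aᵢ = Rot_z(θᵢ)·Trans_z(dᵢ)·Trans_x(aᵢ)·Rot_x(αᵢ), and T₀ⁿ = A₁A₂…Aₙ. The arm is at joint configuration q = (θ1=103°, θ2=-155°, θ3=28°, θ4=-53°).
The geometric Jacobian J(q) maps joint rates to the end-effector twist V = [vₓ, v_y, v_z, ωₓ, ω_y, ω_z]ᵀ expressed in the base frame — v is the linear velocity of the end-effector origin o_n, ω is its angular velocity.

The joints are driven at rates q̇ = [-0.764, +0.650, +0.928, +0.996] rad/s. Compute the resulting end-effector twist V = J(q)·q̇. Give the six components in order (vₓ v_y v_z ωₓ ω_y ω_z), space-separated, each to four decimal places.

-1.0558 0.9653 0.0926 -0.4071 0.7435 -1.4074

o_n = [-0.3890, -0.1622, -0.5155]
J₁: ẑ×o_n = [0.1622, -0.3890, 0.0000], ω = ẑ
J2: z=[0.9744, 0.2250, 0.0000] o=[-0.1147, 0.4969, 0.2400] → [-0.1700, 0.7361, -0.5805, 0.9744, 0.2250, 0.0000]
J3: z=[-0.0951, 0.4118, -0.9063] o=[0.4153, 0.4240, 0.1513] → [-0.8058, 0.6655, 0.3869, -0.0951, 0.4118, -0.9063]
J4: z=[-0.9560, 0.2160, 0.1984] o=[0.2079, -0.1805, -0.1899] → [-0.0740, -0.4297, 0.1113, -0.9560, 0.2160, 0.1984]
V = J·q̇ = [-1.0558, 0.9653, 0.0926, -0.4071, 0.7435, -1.4074]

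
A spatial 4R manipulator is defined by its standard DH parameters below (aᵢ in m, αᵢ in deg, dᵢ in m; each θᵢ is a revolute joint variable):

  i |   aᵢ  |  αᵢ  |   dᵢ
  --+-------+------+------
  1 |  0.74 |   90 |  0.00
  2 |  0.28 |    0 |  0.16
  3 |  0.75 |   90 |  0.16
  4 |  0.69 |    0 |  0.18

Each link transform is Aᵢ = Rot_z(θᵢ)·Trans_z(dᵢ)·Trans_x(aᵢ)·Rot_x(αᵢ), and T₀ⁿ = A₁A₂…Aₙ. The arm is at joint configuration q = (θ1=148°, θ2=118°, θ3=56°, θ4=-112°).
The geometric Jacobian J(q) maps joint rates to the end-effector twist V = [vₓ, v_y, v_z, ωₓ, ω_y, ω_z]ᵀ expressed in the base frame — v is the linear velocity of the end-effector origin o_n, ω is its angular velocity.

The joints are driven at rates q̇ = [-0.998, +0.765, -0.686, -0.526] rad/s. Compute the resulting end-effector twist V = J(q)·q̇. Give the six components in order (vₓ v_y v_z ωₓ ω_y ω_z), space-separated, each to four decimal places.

o_n = [-0.2869, -0.1978, 0.4776]
J₁: ẑ×o_n = [0.1978, -0.2869, 0.0000], ω = ẑ
J2: z=[0.5299, 0.8480, 0.0000] o=[-0.6276, 0.3921, 0.0000] → [0.4050, -0.2531, -0.6015, 0.5299, 0.8480, 0.0000]
J3: z=[0.5299, 0.8480, 0.0000] o=[-0.4313, 0.4582, 0.2472] → [0.1954, -0.1221, -0.4700, 0.5299, 0.8480, 0.0000]
J4: z=[-0.0886, 0.0554, 0.9945] o=[0.2860, 0.1986, 0.3256] → [0.4026, -0.5564, 0.0669, -0.0886, 0.0554, 0.9945]
V = J·q̇ = [-0.2333, 0.4691, -0.1729, 0.0885, 0.0379, -1.5211]

-0.2333 0.4691 -0.1729 0.0885 0.0379 -1.5211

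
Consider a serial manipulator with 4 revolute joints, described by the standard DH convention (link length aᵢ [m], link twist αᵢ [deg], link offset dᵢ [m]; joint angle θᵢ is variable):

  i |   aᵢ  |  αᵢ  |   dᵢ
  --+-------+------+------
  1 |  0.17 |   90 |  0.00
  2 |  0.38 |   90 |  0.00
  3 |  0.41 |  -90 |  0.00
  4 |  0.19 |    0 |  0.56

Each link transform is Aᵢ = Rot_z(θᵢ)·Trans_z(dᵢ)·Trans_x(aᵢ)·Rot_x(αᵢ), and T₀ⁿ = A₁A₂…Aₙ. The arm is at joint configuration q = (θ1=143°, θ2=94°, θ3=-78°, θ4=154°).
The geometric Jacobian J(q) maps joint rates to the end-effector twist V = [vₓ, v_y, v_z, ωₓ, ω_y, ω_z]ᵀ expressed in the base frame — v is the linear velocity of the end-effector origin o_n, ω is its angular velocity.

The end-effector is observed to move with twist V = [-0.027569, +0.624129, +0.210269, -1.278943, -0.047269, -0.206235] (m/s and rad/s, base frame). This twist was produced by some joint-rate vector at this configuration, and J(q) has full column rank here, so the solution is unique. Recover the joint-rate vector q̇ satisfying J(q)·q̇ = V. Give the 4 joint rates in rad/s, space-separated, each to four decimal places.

0.5470 -0.6330 0.9380 -0.8390

o_n = [-0.0857, -0.0826, 0.9693]
J₁: ẑ×o_n = [0.0826, -0.0857, 0.0000], ω = ẑ
J2: z=[0.6018, 0.7986, 0.0000] o=[-0.1358, 0.1023, 0.0000] → [0.7741, -0.5833, -0.1513, 0.6018, 0.7986, 0.0000]
J3: z=[-0.7967, 0.6003, 0.0698] o=[-0.1146, 0.0864, 0.3791] → [0.3661, 0.4722, 0.1173, -0.7967, 0.6003, 0.0698]
J4: z=[0.1796, 0.1250, 0.9758] o=[-0.3512, -0.2375, 0.4641] → [-0.0880, 0.1683, -0.0054, 0.1796, 0.1250, 0.9758]
q̇ = J⁺·V = [0.5470, -0.6330, 0.9380, -0.8390]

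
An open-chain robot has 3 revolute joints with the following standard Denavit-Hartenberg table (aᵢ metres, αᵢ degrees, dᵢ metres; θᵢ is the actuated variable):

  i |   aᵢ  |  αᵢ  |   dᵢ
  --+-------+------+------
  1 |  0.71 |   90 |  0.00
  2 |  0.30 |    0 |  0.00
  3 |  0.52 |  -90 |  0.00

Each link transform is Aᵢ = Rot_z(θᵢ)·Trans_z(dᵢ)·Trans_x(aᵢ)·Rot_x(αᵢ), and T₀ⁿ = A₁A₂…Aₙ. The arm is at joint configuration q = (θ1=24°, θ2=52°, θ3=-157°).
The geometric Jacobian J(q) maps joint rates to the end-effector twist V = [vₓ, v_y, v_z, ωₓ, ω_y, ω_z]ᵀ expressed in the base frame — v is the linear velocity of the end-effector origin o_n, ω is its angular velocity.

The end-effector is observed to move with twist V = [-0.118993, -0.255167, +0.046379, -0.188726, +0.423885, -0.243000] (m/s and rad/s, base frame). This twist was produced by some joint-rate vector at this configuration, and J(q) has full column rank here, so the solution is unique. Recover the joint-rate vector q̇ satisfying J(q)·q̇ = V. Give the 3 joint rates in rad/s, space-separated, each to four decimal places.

o_n = [0.6944, 0.3092, -0.2659]
J₁: ẑ×o_n = [-0.3092, 0.6944, 0.0000], ω = ẑ
J2: z=[0.4067, -0.9135, 0.0000] o=[0.6486, 0.2888, 0.0000] → [0.2429, 0.1081, 0.0501, 0.4067, -0.9135, 0.0000]
J3: z=[0.4067, -0.9135, 0.0000] o=[0.8173, 0.3639, 0.2364] → [0.4589, 0.2043, -0.1346, 0.4067, -0.9135, 0.0000]
q̇ = J⁺·V = [-0.2430, -0.0870, -0.3770]

-0.2430 -0.0870 -0.3770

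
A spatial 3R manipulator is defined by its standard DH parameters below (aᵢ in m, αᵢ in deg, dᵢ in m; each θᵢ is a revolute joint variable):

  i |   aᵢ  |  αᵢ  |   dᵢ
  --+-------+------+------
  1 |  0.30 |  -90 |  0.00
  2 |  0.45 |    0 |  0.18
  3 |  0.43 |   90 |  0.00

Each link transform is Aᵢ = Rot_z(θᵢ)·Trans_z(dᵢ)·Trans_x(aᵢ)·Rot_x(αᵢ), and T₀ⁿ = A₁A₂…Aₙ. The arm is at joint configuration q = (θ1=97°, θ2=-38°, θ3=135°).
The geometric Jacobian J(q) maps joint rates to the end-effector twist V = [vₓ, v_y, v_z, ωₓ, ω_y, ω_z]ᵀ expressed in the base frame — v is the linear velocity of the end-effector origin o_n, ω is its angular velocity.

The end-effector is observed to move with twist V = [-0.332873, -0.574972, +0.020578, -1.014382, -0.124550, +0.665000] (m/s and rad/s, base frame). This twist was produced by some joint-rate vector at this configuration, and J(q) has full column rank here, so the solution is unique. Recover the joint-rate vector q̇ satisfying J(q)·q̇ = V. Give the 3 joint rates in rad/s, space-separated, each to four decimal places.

0.6650 0.0930 0.9290

o_n = [-0.2520, 0.5758, -0.1497]
J₁: ẑ×o_n = [-0.5758, -0.2520, 0.0000], ω = ẑ
J2: z=[-0.9925, -0.1219, 0.0000] o=[-0.0366, 0.2978, 0.0000] → [0.0182, -0.1486, -0.3022, -0.9925, -0.1219, 0.0000]
J3: z=[-0.9925, -0.1219, 0.0000] o=[-0.2584, 0.6278, 0.2770] → [0.0520, -0.4236, 0.0524, -0.9925, -0.1219, 0.0000]
q̇ = J⁺·V = [0.6650, 0.0930, 0.9290]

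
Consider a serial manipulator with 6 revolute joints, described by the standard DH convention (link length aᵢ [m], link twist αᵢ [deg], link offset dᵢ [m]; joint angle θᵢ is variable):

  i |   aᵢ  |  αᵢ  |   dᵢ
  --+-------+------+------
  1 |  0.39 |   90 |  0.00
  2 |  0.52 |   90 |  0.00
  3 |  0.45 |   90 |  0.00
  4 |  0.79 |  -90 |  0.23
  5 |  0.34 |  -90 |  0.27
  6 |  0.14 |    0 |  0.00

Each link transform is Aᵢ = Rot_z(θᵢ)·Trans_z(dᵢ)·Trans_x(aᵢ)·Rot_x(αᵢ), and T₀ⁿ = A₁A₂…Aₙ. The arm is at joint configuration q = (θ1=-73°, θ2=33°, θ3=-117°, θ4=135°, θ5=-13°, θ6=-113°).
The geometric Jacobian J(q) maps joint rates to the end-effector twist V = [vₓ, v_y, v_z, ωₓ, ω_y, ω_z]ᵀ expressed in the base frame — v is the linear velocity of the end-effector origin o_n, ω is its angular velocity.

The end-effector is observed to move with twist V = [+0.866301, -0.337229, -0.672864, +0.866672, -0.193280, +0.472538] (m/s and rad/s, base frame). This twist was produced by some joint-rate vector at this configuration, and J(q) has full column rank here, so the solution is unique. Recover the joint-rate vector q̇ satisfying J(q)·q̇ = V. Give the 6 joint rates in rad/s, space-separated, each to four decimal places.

0.4310 0.0590 -0.3470 -0.7640 -0.7880 -0.0400

o_n = [-0.3101, -1.2321, -0.1112]
J₁: ẑ×o_n = [1.2321, -0.3101, 0.0000], ω = ẑ
J2: z=[-0.9563, -0.2924, 0.0000] o=[0.1140, -0.3730, 0.0000] → [0.0325, -0.1063, 0.6976, -0.9563, -0.2924, 0.0000]
J3: z=[0.1592, -0.5208, -0.8387] o=[0.2415, -0.7900, 0.2832] → [-0.1653, 0.5254, -0.3577, 0.1592, -0.5208, -0.8387]
J4: z=[-0.6526, 0.5819, -0.4853] o=[0.5749, -0.5089, 0.1719] → [-0.5156, 0.2447, 0.9869, -0.6526, 0.5819, -0.4853]
J5: z=[-0.6364, -0.0734, 0.7679] o=[0.0999, -1.0150, -0.2700] → [0.1550, -0.2137, 0.1081, -0.6364, -0.0734, 0.7679]
J6: z=[0.5434, -0.7492, 0.3788] o=[-0.2580, -1.2586, -0.2384] → [-0.1054, -0.0889, -0.0246, 0.5434, -0.7492, 0.3788]
q̇ = J⁺·V = [0.4310, 0.0590, -0.3470, -0.7640, -0.7880, -0.0400]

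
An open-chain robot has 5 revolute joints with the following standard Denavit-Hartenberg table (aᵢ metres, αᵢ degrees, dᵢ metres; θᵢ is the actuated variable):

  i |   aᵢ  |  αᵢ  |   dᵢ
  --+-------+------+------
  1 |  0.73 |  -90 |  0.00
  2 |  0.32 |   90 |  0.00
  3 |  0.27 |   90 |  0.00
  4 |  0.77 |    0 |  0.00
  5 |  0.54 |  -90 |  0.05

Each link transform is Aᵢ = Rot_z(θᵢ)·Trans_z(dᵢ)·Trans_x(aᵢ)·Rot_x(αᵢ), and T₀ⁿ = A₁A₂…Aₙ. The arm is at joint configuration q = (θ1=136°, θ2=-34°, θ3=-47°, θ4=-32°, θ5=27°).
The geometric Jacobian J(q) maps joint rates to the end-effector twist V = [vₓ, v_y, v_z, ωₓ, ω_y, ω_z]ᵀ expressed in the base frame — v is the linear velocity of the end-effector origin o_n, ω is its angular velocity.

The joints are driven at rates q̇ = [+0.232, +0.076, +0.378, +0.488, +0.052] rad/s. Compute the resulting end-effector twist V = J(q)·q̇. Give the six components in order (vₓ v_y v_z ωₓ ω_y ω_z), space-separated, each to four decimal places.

o_n = [-0.7055, 2.2140, 0.3384]
J₁: ẑ×o_n = [-2.2140, -0.7055, 0.0000], ω = ẑ
J2: z=[-0.6947, -0.7193, 0.0000] o=[-0.5251, 0.5071, 0.0000] → [-0.2434, 0.2350, -1.3155, -0.6947, -0.7193, 0.0000]
J3: z=[0.4022, -0.3884, 0.8290] o=[-0.7160, 0.6914, 0.1789] → [-1.3243, -0.0555, 0.6165, 0.4022, -0.3884, 0.8290]
J4: z=[0.9099, 0.0694, -0.4090] o=[-0.6886, 0.9395, 0.2819] → [0.5252, -0.0444, 1.1609, 0.9099, 0.0694, -0.4090]
J5: z=[0.9099, 0.0694, -0.4090] o=[-0.7866, 1.6980, 0.1927] → [0.2212, -0.1657, 0.4639, 0.9099, 0.0694, -0.4090]
V = J·q̇ = [-0.7649, -0.1971, 0.7237, 0.5906, -0.1640, 0.3245]

-0.7649 -0.1971 0.7237 0.5906 -0.1640 0.3245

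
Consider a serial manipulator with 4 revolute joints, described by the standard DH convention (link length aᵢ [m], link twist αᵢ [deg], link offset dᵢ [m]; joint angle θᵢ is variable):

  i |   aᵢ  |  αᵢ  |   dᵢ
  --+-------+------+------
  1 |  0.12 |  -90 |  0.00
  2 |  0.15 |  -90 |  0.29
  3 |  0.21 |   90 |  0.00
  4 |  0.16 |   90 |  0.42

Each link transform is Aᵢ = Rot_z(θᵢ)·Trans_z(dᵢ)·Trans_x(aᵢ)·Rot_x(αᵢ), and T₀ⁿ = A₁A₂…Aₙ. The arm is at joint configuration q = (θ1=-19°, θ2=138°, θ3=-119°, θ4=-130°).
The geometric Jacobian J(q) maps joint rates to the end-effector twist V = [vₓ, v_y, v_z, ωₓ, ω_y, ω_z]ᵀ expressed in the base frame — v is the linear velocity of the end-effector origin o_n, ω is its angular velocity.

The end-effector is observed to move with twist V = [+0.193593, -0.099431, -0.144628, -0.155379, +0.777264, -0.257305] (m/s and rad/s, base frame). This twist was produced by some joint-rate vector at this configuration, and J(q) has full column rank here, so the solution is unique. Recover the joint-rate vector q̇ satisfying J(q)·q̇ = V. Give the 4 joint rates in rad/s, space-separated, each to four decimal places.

-0.6440 0.6630 0.5550 -0.0440

o_n = [0.4389, 0.0394, 0.0891]
J₁: ẑ×o_n = [-0.0394, 0.4389, 0.0000], ω = ẑ
J2: z=[0.3256, 0.9455, 0.0000] o=[0.1135, -0.0391, 0.0000] → [0.0843, -0.0290, -0.2821, 0.3256, 0.9455, 0.0000]
J3: z=[-0.6327, 0.2178, 0.7431] o=[0.1025, 0.2714, -0.1004] → [0.2137, 0.3699, 0.0735, -0.6327, 0.2178, 0.7431]
J4: z=[0.4567, -0.6700, 0.5852] o=[0.2338, 0.4205, -0.0322] → [0.1417, 0.0646, -0.0367, 0.4567, -0.6700, 0.5852]
q̇ = J⁺·V = [-0.6440, 0.6630, 0.5550, -0.0440]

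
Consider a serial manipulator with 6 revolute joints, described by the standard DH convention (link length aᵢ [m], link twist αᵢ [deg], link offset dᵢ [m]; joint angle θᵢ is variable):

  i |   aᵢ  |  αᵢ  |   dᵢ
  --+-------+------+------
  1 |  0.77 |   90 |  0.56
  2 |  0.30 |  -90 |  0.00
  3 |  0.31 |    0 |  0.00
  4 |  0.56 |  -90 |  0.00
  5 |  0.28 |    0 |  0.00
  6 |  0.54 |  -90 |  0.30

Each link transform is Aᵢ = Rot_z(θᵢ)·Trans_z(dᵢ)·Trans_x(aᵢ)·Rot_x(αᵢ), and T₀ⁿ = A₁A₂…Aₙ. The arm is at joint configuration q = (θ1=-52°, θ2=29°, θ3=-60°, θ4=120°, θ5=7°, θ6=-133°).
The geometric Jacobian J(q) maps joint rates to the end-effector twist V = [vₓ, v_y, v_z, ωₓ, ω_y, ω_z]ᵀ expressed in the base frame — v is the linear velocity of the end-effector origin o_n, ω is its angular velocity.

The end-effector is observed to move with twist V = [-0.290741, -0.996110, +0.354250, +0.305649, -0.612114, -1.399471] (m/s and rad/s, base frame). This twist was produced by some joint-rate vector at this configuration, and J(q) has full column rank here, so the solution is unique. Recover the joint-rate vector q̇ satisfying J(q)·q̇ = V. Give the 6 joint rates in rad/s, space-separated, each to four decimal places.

o_n = [0.8610, -0.5622, 1.1331]
J₁: ẑ×o_n = [0.5622, 0.8610, -0.0000], ω = ẑ
J2: z=[-0.7880, -0.6157, 0.0000] o=[0.4741, -0.6068, 0.5600] → [-0.3528, 0.4516, 0.2031, -0.7880, -0.6157, 0.0000]
J3: z=[-0.2985, 0.3820, 0.8746] o=[0.6356, -0.8135, 0.7054] → [-0.0564, 0.3247, -0.1611, -0.2985, 0.3820, 0.8746]
J4: z=[-0.2985, 0.3820, 0.8746] o=[0.5075, -1.0856, 0.7806] → [-0.3231, 0.4143, -0.2913, -0.2985, 0.3820, 0.8746]
J5: z=[-0.0723, 0.9047, -0.4199] o=[1.0404, -0.9800, 0.9163] → [0.3715, 0.0910, 0.1322, -0.0723, 0.9047, -0.4199]
J6: z=[-0.0723, 0.9047, -0.4199] o=[1.3151, -0.9407, 0.9539] → [0.3210, 0.2036, 0.3835, -0.0723, 0.9047, -0.4199]
q̇ = J⁺·V = [-0.7650, -0.0250, -0.0170, -0.8630, -0.9100, 0.5880]

-0.7650 -0.0250 -0.0170 -0.8630 -0.9100 0.5880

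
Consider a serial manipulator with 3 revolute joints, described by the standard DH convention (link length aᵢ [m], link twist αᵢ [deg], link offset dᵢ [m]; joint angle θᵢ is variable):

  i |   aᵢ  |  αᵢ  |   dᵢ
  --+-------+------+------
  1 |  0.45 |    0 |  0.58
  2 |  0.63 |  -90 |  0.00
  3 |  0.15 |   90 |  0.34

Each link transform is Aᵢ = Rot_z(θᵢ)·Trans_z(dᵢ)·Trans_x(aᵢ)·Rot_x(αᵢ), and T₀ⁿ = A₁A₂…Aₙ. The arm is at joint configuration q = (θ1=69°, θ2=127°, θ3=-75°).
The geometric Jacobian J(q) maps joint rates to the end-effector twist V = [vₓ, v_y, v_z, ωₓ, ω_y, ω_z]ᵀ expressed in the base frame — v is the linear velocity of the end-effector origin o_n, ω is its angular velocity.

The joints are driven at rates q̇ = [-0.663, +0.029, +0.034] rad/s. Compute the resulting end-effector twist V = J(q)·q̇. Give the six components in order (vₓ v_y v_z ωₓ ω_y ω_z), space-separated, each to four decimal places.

o_n = [-0.3879, -0.0911, 0.7249]
J₁: ẑ×o_n = [0.0911, -0.3879, 0.0000], ω = ẑ
J2: z=[0.0000, 0.0000, 1.0000] o=[0.1613, 0.4201, 0.5800] → [0.5112, -0.5492, 0.0000, 0.0000, 0.0000, 1.0000]
J3: z=[0.2756, -0.9613, 0.0000] o=[-0.4443, 0.2465, 0.5800] → [-0.1393, -0.0399, -0.0388, 0.2756, -0.9613, 0.0000]
V = J·q̇ = [-0.0503, 0.2399, -0.0013, 0.0094, -0.0327, -0.6340]

-0.0503 0.2399 -0.0013 0.0094 -0.0327 -0.6340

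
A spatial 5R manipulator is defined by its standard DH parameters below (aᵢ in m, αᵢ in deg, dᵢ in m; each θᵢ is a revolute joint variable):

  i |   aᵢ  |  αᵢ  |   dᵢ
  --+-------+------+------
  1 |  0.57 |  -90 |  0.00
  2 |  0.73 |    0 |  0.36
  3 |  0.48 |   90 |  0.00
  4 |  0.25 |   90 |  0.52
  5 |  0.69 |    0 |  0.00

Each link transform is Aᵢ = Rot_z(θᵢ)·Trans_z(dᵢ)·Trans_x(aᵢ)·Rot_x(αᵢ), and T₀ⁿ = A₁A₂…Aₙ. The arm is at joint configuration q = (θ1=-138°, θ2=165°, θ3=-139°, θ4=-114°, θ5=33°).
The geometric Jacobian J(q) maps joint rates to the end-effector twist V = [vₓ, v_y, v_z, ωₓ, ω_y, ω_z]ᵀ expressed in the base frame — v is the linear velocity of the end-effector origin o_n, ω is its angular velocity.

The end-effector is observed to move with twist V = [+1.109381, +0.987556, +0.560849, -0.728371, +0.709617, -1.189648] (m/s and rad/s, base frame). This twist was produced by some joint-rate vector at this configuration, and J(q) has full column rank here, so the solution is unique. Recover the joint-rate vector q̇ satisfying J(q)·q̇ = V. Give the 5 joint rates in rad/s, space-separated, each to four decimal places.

-0.2360 0.1490 -0.9510 -0.8280 -0.5230

o_n = [-0.5526, 0.0367, 0.5535]
J₁: ẑ×o_n = [-0.0367, -0.5526, 0.0000], ω = ẑ
J2: z=[0.6691, -0.7431, 0.0000] o=[-0.4236, -0.3814, 0.0000] → [-0.4114, -0.3704, 0.1840, 0.6691, -0.7431, 0.0000]
J3: z=[0.6691, -0.7431, 0.0000] o=[0.3413, -0.1771, -0.1889] → [-0.5518, -0.4968, -0.5212, 0.6691, -0.7431, 0.0000]
J4: z=[-0.3258, -0.2933, 0.8988] o=[0.0207, -0.4658, -0.3994] → [-0.7312, -0.2048, -0.3319, -0.3258, -0.2933, 0.8988]
J5: z=[0.8823, 0.2472, 0.4005] o=[-0.2336, -0.3874, 0.1126] → [-0.0609, -0.5168, 0.4531, 0.8823, 0.2472, 0.4005]
q̇ = J⁺·V = [-0.2360, 0.1490, -0.9510, -0.8280, -0.5230]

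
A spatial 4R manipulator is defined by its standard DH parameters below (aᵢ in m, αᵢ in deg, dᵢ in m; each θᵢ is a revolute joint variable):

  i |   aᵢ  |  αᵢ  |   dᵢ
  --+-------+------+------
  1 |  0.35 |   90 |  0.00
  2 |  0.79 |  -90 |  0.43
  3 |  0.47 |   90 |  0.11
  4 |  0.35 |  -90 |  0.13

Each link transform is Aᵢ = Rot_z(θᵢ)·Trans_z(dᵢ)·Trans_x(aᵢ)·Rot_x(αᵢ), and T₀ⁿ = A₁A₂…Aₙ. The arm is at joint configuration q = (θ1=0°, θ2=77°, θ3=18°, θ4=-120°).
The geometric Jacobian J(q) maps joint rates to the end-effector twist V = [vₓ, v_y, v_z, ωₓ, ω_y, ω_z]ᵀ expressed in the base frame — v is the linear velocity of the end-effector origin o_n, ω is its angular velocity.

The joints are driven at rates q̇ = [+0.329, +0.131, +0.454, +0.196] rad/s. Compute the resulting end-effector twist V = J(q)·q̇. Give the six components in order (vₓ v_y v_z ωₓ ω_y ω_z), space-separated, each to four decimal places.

o_n = [0.7880, -0.4625, 1.0388]
J₁: ẑ×o_n = [0.4625, 0.7880, -0.0000], ω = ẑ
J2: z=[0.0000, -1.0000, 0.0000] o=[0.3500, 0.0000, 0.0000] → [-1.0388, 0.0000, 0.4380, 0.0000, -1.0000, 0.0000]
J3: z=[-0.9744, -0.0000, 0.2250] o=[0.5277, -0.4300, 0.7698] → [0.0073, 0.3207, 0.0316, -0.9744, -0.0000, 0.2250]
J4: z=[0.0695, -0.9511, 0.3011] o=[0.5211, -0.2848, 1.2300] → [0.2354, 0.0937, 0.2415, 0.0695, -0.9511, 0.3011]
V = J·q̇ = [0.0655, 0.4232, 0.1191, -0.4287, -0.3174, 0.4901]

0.0655 0.4232 0.1191 -0.4287 -0.3174 0.4901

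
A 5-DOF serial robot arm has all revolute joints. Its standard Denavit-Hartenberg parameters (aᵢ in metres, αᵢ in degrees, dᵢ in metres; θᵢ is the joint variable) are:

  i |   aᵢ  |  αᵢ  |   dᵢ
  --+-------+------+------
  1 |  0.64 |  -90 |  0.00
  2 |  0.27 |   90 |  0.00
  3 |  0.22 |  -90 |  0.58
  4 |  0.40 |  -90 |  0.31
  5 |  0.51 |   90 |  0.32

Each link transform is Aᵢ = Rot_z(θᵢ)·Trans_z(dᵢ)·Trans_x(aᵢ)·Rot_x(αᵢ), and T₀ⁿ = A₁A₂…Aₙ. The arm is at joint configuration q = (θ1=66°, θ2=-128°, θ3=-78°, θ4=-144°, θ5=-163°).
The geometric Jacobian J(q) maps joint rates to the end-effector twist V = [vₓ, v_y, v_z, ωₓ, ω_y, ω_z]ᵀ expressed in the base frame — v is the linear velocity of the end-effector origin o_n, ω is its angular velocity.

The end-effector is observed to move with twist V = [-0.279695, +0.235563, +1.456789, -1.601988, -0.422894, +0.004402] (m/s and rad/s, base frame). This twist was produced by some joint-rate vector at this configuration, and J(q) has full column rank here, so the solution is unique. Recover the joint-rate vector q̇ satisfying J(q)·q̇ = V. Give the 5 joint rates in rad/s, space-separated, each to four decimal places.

-0.2730 0.9830 0.8170 0.9030 -0.2100

o_n = [0.1438, -0.5943, 0.1604]
J₁: ẑ×o_n = [0.5943, 0.1438, -0.0000], ω = ẑ
J2: z=[-0.9135, 0.4067, 0.0000] o=[0.2603, 0.5847, 0.0000] → [0.0652, 0.1465, 1.1245, -0.9135, 0.4067, 0.0000]
J3: z=[-0.3205, -0.7199, -0.6157] o=[0.1927, 0.4328, 0.2128] → [-0.5947, 0.0133, 0.2940, -0.3205, -0.7199, -0.6157]
J4: z=[-0.4349, -0.4656, 0.7708] o=[0.1919, -0.0980, -0.1083] → [0.2575, 0.0798, 0.1935, -0.4349, -0.4656, 0.7708]
J5: z=[0.2353, -0.8850, -0.4018] o=[-0.2906, -0.2450, -0.0671] → [-0.3417, -0.2281, 0.3022, 0.2353, -0.8850, -0.4018]
q̇ = J⁺·V = [-0.2730, 0.9830, 0.8170, 0.9030, -0.2100]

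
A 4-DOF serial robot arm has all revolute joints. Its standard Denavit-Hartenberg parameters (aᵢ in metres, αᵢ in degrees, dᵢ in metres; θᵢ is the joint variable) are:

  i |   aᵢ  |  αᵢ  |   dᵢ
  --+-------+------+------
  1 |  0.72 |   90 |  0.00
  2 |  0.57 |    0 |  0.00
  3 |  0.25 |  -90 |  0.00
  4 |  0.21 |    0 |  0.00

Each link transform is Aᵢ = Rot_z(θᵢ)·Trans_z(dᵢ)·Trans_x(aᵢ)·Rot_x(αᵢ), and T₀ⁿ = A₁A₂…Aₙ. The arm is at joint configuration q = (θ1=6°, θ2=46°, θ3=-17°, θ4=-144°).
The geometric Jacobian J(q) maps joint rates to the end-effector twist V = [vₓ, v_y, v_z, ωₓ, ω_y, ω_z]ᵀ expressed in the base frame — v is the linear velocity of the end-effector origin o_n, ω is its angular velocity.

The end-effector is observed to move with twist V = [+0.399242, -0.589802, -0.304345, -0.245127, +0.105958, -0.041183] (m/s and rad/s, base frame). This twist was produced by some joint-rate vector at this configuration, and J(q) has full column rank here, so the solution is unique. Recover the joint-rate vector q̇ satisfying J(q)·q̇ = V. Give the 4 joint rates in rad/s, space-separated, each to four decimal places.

o_n = [1.1924, 0.0012, 0.4489]
J₁: ẑ×o_n = [-0.0012, 1.1924, 0.0000], ω = ẑ
J2: z=[0.1045, -0.9945, 0.0000] o=[0.7161, 0.0753, 0.0000] → [-0.4464, -0.0469, 0.4660, 0.1045, -0.9945, 0.0000]
J3: z=[0.1045, -0.9945, 0.0000] o=[1.1098, 0.1166, 0.4100] → [-0.0386, -0.0041, 0.0701, 0.1045, -0.9945, 0.0000]
J4: z=[-0.4822, -0.0507, 0.8746] o=[1.3273, 0.1395, 0.5312] → [0.1251, -0.1577, 0.0598, -0.4822, -0.0507, 0.8746]
q̇ = J⁺·V = [-0.4610, -0.8180, 0.6870, 0.4800]

-0.4610 -0.8180 0.6870 0.4800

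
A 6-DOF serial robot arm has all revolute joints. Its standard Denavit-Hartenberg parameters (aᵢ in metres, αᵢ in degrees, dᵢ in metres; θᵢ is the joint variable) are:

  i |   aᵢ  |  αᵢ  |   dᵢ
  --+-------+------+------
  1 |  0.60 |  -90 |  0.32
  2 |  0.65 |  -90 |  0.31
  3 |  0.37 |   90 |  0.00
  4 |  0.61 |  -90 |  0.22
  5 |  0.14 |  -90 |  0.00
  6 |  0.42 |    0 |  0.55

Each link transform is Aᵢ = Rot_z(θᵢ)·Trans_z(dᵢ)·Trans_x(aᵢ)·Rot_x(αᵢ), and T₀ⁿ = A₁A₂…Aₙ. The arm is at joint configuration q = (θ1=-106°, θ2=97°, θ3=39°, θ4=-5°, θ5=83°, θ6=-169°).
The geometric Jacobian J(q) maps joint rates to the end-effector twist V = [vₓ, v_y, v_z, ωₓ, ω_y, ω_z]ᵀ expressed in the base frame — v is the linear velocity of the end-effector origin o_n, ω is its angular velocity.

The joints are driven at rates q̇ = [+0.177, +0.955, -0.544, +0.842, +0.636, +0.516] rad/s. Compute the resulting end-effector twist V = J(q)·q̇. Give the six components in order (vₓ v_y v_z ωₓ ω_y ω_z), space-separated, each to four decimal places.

0.9699 1.2684 0.0122 1.8165 -0.3649 0.0575

o_n = [0.2646, -0.4641, -0.8947]
J₁: ẑ×o_n = [0.4641, 0.2646, -0.0000], ω = ẑ
J2: z=[0.9613, -0.2756, 0.0000] o=[-0.1654, -0.5768, 0.3200] → [0.3348, 1.1676, 0.2269, 0.9613, -0.2756, 0.0000]
J3: z=[0.2736, 0.9541, 0.1219] o=[0.1544, -0.5861, -0.3252] → [-0.5582, 0.1692, -0.0717, 0.2736, 0.9541, 0.1219]
J4: z=[0.7682, -0.1405, -0.6246] o=[-0.0597, -0.4882, -0.6106] → [0.0550, 0.0156, 0.0641, 0.7682, -0.1405, -0.6246]
J5: z=[0.2221, 0.9735, 0.0542] o=[-0.2570, -0.4091, -1.2232] → [0.3228, -0.0447, -0.5200, 0.2221, 0.9735, 0.0542]
J6: z=[0.5024, -0.1619, 0.8494] o=[-0.3740, -0.3865, -1.1497] → [0.0246, 0.4143, 0.0644, 0.5024, -0.1619, 0.8494]
V = J·q̇ = [0.9699, 1.2684, 0.0122, 1.8165, -0.3649, 0.0575]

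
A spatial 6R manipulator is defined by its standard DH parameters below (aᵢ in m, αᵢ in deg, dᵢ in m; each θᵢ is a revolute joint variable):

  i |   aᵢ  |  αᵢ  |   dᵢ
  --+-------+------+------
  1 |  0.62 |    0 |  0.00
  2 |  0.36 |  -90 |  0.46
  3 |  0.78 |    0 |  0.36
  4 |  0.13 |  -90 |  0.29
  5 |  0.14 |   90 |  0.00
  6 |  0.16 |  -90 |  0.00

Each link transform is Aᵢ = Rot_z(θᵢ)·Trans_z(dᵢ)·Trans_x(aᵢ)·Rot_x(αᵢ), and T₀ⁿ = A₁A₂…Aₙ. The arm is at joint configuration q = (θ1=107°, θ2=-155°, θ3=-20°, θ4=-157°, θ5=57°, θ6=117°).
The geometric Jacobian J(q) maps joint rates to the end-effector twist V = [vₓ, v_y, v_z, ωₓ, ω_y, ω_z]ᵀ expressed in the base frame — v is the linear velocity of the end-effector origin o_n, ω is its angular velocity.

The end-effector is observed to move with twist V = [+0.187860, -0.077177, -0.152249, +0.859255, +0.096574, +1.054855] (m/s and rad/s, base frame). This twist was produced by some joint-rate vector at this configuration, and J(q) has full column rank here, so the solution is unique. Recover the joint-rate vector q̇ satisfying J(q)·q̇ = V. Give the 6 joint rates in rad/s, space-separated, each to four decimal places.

o_n = [0.8847, 0.2960, 0.8779]
J₁: ẑ×o_n = [-0.2960, 0.8847, 0.0000], ω = ẑ
J2: z=[0.0000, 0.0000, 1.0000] o=[-0.1813, 0.5929, 0.0000] → [0.2969, 1.0660, -0.0000, 0.0000, 0.0000, 1.0000]
J3: z=[0.7431, 0.6691, 0.0000] o=[0.0596, 0.3254, 0.4600] → [0.2796, -0.3105, -0.5740, 0.7431, 0.6691, 0.0000]
J4: z=[0.7431, 0.6691, 0.0000] o=[0.8176, 0.0216, 0.7268] → [0.1011, -0.1123, 0.1590, 0.7431, 0.6691, 0.0000]
J5: z=[0.0350, -0.0389, 0.9986] o=[0.9462, 0.3121, 0.7336] → [0.0105, -0.0665, -0.0030, 0.0350, -0.0389, 0.9986]
J6: z=[-0.1557, 0.9868, 0.0439] o=[0.8080, 0.2901, 0.7376] → [0.1382, 0.0252, -0.0766, -0.1557, 0.9868, 0.0439]
q̇ = J⁺·V = [-0.0200, 0.2070, 0.4780, 0.5220, 0.8930, -0.5450]

-0.0200 0.2070 0.4780 0.5220 0.8930 -0.5450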